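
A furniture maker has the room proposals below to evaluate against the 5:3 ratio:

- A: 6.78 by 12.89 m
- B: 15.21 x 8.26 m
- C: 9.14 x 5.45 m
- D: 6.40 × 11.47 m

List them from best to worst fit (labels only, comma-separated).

C, D, B, A

A: 12.89/6.78 ≈ 1.901 → |1.901 − 1.667| = 0.234
B: 15.21/8.26 ≈ 1.841 → |1.841 − 1.667| = 0.174
C: 9.14/5.45 ≈ 1.677 → |1.677 − 1.667| = 0.010
D: 11.47/6.40 ≈ 1.792 → |1.792 − 1.667| = 0.125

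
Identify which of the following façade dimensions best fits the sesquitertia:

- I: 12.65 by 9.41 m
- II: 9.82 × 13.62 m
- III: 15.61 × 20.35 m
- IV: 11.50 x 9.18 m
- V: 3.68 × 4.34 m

I

Target 4:3 ≈ 1.333.
I: 1.344 (Δ0.011)  II: 1.387 (Δ0.054)  III: 1.304 (Δ0.029)  IV: 1.253 (Δ0.080)  V: 1.179 (Δ0.154)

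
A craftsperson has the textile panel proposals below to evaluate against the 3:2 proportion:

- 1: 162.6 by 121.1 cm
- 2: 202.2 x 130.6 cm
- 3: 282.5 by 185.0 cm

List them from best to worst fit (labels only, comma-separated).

3, 2, 1

1: 162.6/121.1 ≈ 1.343 → |1.343 − 1.500| = 0.157
2: 202.2/130.6 ≈ 1.548 → |1.548 − 1.500| = 0.048
3: 282.5/185.0 ≈ 1.527 → |1.527 − 1.500| = 0.027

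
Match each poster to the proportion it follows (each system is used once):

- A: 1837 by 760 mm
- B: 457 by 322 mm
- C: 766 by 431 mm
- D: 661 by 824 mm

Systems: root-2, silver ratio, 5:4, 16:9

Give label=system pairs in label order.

Ratios: A ≈ 2.417; B ≈ 1.419; C ≈ 1.777; D ≈ 1.247.
Targets: root-2 ≈ 1.414; silver ratio ≈ 2.414; 5:4 ≈ 1.250; 16:9 ≈ 1.778.

A=silver ratio, B=root-2, C=16:9, D=5:4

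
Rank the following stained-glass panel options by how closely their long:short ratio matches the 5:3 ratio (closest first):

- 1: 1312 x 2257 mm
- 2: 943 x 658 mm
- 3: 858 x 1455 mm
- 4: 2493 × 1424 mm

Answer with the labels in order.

1: 2257/1312 ≈ 1.720 → |1.720 − 1.667| = 0.053
2: 943/658 ≈ 1.433 → |1.433 − 1.667| = 0.234
3: 1455/858 ≈ 1.696 → |1.696 − 1.667| = 0.029
4: 2493/1424 ≈ 1.751 → |1.751 − 1.667| = 0.084

3, 1, 4, 2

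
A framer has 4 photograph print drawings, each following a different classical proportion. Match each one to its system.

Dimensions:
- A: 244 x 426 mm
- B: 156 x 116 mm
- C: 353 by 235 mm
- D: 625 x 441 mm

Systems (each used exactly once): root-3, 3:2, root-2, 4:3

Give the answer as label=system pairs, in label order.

A=root-3, B=4:3, C=3:2, D=root-2

Ratios: A ≈ 1.746; B ≈ 1.345; C ≈ 1.502; D ≈ 1.417.
Targets: root-3 ≈ 1.732; 3:2 ≈ 1.500; root-2 ≈ 1.414; 4:3 ≈ 1.333.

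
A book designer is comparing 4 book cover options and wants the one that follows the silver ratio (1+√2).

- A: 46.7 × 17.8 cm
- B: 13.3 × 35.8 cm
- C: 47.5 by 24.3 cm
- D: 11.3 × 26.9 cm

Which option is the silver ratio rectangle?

D

Ratios (long/short): A ≈ 2.624; B ≈ 2.692; C ≈ 1.955; D ≈ 2.381.
silver ratio ≈ 2.414; option D is nearest (Δ 0.033).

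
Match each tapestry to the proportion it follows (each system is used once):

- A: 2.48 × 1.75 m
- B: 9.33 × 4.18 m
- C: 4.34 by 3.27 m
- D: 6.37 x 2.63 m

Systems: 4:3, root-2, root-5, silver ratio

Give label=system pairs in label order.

A=root-2, B=root-5, C=4:3, D=silver ratio

Ratios: A ≈ 1.417; B ≈ 2.232; C ≈ 1.327; D ≈ 2.422.
Targets: 4:3 ≈ 1.333; root-2 ≈ 1.414; root-5 ≈ 2.236; silver ratio ≈ 2.414.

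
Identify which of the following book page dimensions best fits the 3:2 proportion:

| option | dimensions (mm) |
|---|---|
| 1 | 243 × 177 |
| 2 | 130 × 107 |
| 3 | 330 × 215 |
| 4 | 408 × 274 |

4

Ratios (long/short): 1 ≈ 1.373; 2 ≈ 1.215; 3 ≈ 1.535; 4 ≈ 1.489.
3:2 ≈ 1.500; option 4 is nearest (Δ 0.011).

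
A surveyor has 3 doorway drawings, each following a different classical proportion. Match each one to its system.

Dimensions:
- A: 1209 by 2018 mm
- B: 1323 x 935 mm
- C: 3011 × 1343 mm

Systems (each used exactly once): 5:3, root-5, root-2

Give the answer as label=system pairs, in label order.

A=5:3, B=root-2, C=root-5

Ratios: A ≈ 1.669; B ≈ 1.415; C ≈ 2.242.
Targets: 5:3 ≈ 1.667; root-5 ≈ 2.236; root-2 ≈ 1.414.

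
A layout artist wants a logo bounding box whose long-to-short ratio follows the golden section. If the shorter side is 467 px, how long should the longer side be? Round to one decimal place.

golden ratio ≈ 1.61803.
Longer side = 467 × 1.61803 ≈ 755.620 → 755.6 px.

755.6 px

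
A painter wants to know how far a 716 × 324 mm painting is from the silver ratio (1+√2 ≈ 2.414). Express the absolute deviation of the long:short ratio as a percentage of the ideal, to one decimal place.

8.5%

Ratio = 716 / 324 ≈ 2.2099.
Ideal silver ratio ≈ 2.4142. |2.2099 − 2.4142| / 2.4142 ≈ 8.46% → 8.5%.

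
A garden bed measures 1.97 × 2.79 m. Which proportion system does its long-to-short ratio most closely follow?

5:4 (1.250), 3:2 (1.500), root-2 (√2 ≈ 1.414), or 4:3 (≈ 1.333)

2.79/1.97 ≈ 1.416. Nearest candidates are root-2 (1.414, off by 0.002) and 4:3 (1.333, off by 0.083).

root-2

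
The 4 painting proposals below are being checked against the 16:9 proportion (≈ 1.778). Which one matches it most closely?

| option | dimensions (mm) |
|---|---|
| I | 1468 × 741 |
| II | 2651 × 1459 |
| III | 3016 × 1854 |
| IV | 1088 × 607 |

Ratios (long/short): I ≈ 1.981; II ≈ 1.817; III ≈ 1.627; IV ≈ 1.792.
16:9 ≈ 1.778; option IV is nearest (Δ 0.014).

IV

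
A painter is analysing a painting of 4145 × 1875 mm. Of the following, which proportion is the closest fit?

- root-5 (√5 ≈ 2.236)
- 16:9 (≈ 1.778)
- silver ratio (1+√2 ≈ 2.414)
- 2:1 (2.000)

4145/1875 ≈ 2.211. Nearest candidates are root-5 (2.236, off by 0.025) and silver ratio (2.414, off by 0.203).

root-5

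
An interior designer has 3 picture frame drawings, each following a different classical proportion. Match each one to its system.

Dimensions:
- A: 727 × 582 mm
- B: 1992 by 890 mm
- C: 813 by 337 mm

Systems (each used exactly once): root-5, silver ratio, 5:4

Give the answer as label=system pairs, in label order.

A=5:4, B=root-5, C=silver ratio

A = 727/582 ≈ 1.249 → 5:4 (1.250)
B = 1992/890 ≈ 2.238 → root-5 (2.236)
C = 813/337 ≈ 2.412 → silver ratio (2.414)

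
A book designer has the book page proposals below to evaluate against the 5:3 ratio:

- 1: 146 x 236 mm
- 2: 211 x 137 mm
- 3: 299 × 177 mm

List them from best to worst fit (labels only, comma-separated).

1: 236/146 ≈ 1.616 → |1.616 − 1.667| = 0.051
2: 211/137 ≈ 1.540 → |1.540 − 1.667| = 0.127
3: 299/177 ≈ 1.689 → |1.689 − 1.667| = 0.022

3, 1, 2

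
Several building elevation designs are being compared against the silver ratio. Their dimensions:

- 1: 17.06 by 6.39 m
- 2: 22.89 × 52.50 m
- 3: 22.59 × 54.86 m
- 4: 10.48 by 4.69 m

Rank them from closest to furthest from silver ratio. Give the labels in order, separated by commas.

1: 17.06/6.39 ≈ 2.670 → |2.670 − 2.414| = 0.256
2: 52.50/22.89 ≈ 2.294 → |2.294 − 2.414| = 0.120
3: 54.86/22.59 ≈ 2.429 → |2.429 − 2.414| = 0.015
4: 10.48/4.69 ≈ 2.235 → |2.235 − 2.414| = 0.179

3, 2, 4, 1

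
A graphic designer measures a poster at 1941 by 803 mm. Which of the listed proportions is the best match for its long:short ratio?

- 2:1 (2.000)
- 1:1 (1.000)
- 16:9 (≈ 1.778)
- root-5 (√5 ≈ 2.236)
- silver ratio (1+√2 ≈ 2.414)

silver ratio

Ratio = 1941 / 803 ≈ 2.417.
Distances: 2:1 2.000 (Δ 0.417); 1:1 1.000 (Δ 1.417); 16:9 1.778 (Δ 0.639); root-5 2.236 (Δ 0.181); silver ratio 2.414 (Δ 0.003).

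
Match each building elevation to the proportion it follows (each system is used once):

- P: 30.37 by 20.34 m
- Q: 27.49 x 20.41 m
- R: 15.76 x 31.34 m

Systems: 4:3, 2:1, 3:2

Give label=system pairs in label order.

P = 30.37/20.34 ≈ 1.493 → 3:2 (1.500)
Q = 27.49/20.41 ≈ 1.347 → 4:3 (1.333)
R = 31.34/15.76 ≈ 1.989 → 2:1 (2.000)

P=3:2, Q=4:3, R=2:1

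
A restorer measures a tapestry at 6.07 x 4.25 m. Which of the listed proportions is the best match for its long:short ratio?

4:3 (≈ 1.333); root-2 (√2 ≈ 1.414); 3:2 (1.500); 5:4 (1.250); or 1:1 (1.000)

root-2

Ratio = 6.07 / 4.25 ≈ 1.428.
Distances: 4:3 1.333 (Δ 0.095); root-2 1.414 (Δ 0.014); 3:2 1.500 (Δ 0.072); 5:4 1.250 (Δ 0.178); 1:1 1.000 (Δ 0.428).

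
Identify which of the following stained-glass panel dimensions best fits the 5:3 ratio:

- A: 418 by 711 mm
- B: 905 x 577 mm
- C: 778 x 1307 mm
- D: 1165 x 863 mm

Target 5:3 ≈ 1.667.
A: 1.701 (Δ0.034)  B: 1.568 (Δ0.099)  C: 1.680 (Δ0.013)  D: 1.350 (Δ0.317)

C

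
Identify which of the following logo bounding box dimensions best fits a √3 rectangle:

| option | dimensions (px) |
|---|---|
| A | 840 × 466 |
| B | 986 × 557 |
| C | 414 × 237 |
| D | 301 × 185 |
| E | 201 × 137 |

Target root-3 ≈ 1.732.
A: 1.803 (Δ0.071)  B: 1.770 (Δ0.038)  C: 1.747 (Δ0.015)  D: 1.627 (Δ0.105)  E: 1.467 (Δ0.265)

C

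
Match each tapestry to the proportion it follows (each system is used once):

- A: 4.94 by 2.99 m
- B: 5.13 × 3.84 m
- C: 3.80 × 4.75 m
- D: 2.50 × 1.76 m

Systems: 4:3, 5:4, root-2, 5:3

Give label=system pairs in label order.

A=5:3, B=4:3, C=5:4, D=root-2

A = 4.94/2.99 ≈ 1.652 → 5:3 (1.667)
B = 5.13/3.84 ≈ 1.336 → 4:3 (1.333)
C = 4.75/3.80 ≈ 1.250 → 5:4 (1.250)
D = 2.50/1.76 ≈ 1.420 → root-2 (1.414)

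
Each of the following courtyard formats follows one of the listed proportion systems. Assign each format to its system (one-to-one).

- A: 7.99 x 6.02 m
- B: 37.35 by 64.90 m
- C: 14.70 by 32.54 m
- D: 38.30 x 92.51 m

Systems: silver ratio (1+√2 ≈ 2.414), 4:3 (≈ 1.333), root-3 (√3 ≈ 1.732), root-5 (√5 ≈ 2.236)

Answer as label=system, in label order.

A=4:3, B=root-3, C=root-5, D=silver ratio

A = 7.99/6.02 ≈ 1.327 → 4:3 (1.333)
B = 64.90/37.35 ≈ 1.738 → root-3 (1.732)
C = 32.54/14.70 ≈ 2.214 → root-5 (2.236)
D = 92.51/38.30 ≈ 2.415 → silver ratio (2.414)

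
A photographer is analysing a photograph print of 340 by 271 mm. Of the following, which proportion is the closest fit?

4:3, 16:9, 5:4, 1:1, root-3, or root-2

5:4

340/271 ≈ 1.255. Nearest candidates are 5:4 (1.250, off by 0.005) and 4:3 (1.333, off by 0.078).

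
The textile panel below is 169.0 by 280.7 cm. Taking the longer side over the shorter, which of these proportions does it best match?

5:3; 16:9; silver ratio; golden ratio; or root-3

Ratio = 280.7 / 169.0 ≈ 1.661.
Distances: 5:3 1.667 (Δ 0.006); 16:9 1.778 (Δ 0.117); silver ratio 2.414 (Δ 0.753); golden ratio 1.618 (Δ 0.043); root-3 1.732 (Δ 0.071).

5:3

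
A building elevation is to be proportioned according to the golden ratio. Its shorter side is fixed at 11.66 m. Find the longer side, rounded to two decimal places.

18.87 m

golden ratio ≈ 1.61803.
Longer side = 11.66 × 1.61803 ≈ 18.8662 → 18.87 m.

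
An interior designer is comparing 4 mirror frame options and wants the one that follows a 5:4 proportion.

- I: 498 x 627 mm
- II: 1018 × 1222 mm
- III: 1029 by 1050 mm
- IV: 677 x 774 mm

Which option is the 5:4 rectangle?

I

Target 5:4 ≈ 1.250.
I: 1.259 (Δ0.009)  II: 1.200 (Δ0.050)  III: 1.020 (Δ0.230)  IV: 1.143 (Δ0.107)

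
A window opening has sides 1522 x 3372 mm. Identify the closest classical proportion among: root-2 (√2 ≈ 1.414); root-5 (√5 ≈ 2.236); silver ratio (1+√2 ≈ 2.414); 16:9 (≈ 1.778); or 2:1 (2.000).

Ratio = 3372 / 1522 ≈ 2.216.
Distances: root-2 1.414 (Δ 0.802); root-5 2.236 (Δ 0.020); silver ratio 2.414 (Δ 0.198); 16:9 1.778 (Δ 0.438); 2:1 2.000 (Δ 0.216).

root-5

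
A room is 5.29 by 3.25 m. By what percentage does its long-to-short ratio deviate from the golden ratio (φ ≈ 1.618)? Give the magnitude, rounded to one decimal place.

Ratio = 5.29 / 3.25 ≈ 1.6277.
Ideal golden ratio ≈ 1.6180. |1.6277 − 1.6180| / 1.6180 ≈ 0.60% → 0.6%.

0.6%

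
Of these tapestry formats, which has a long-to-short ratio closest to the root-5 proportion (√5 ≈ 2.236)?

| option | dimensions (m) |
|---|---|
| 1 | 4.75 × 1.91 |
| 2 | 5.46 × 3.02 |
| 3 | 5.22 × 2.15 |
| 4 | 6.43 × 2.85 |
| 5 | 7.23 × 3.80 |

Ratios (long/short): 1 ≈ 2.487; 2 ≈ 1.808; 3 ≈ 2.428; 4 ≈ 2.256; 5 ≈ 1.903.
root-5 ≈ 2.236; option 4 is nearest (Δ 0.020).

4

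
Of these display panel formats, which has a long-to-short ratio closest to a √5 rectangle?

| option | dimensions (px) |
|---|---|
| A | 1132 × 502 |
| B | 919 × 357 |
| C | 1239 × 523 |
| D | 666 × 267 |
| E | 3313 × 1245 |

A

Ratios (long/short): A ≈ 2.255; B ≈ 2.574; C ≈ 2.369; D ≈ 2.494; E ≈ 2.661.
root-5 ≈ 2.236; option A is nearest (Δ 0.019).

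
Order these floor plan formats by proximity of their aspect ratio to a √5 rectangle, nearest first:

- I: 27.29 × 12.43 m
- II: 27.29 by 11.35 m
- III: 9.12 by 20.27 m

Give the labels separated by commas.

III, I, II

I: 27.29/12.43 ≈ 2.195 → |2.195 − 2.236| = 0.041
II: 27.29/11.35 ≈ 2.404 → |2.404 − 2.236| = 0.168
III: 20.27/9.12 ≈ 2.223 → |2.223 − 2.236| = 0.013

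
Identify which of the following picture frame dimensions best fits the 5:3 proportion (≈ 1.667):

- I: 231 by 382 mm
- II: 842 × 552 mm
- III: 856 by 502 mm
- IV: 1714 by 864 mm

Target 5:3 ≈ 1.667.
I: 1.654 (Δ0.013)  II: 1.525 (Δ0.142)  III: 1.705 (Δ0.038)  IV: 1.984 (Δ0.317)

I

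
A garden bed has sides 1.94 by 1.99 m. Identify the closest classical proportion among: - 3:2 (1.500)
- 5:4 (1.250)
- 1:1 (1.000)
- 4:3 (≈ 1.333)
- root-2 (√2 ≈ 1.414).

1:1

Ratio = 1.99 / 1.94 ≈ 1.026.
Distances: 3:2 1.500 (Δ 0.474); 5:4 1.250 (Δ 0.224); 1:1 1.000 (Δ 0.026); 4:3 1.333 (Δ 0.307); root-2 1.414 (Δ 0.388).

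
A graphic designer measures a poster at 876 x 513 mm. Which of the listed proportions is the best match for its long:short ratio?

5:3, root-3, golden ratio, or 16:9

root-3

Ratio = 876 / 513 ≈ 1.708.
Distances: 5:3 1.667 (Δ 0.041); root-3 1.732 (Δ 0.024); golden ratio 1.618 (Δ 0.090); 16:9 1.778 (Δ 0.070).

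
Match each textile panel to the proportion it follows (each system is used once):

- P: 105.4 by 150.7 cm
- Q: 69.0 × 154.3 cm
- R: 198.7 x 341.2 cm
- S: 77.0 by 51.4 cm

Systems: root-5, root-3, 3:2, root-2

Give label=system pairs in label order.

Ratios: P ≈ 1.430; Q ≈ 2.236; R ≈ 1.717; S ≈ 1.498.
Targets: root-5 ≈ 2.236; root-3 ≈ 1.732; 3:2 ≈ 1.500; root-2 ≈ 1.414.

P=root-2, Q=root-5, R=root-3, S=3:2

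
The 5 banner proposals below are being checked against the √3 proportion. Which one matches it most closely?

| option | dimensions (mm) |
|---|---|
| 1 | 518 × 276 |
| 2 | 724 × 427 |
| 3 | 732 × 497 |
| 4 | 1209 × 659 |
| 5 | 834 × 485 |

Ratios (long/short): 1 ≈ 1.877; 2 ≈ 1.696; 3 ≈ 1.473; 4 ≈ 1.835; 5 ≈ 1.720.
root-3 ≈ 1.732; option 5 is nearest (Δ 0.012).

5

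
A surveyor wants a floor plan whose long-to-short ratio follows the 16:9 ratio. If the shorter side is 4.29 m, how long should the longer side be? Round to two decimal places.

7.63 m

16:9 ≈ 1.77778.
Longer side = 4.29 × 1.77778 ≈ 7.6267 → 7.63 m.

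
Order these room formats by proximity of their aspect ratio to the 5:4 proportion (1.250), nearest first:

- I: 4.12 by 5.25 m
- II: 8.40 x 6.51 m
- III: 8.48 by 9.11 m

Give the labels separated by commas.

Ratios: I = 5.25 / 4.12 ≈ 1.274; II = 8.40 / 6.51 ≈ 1.290; III = 9.11 / 8.48 ≈ 1.074.
|Δ from 1.250|: I 0.024; II 0.040; III 0.176.

I, II, III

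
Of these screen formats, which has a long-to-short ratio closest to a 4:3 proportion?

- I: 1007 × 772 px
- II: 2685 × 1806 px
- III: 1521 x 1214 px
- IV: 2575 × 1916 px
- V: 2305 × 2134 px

IV

Target 4:3 ≈ 1.333.
I: 1.304 (Δ0.029)  II: 1.487 (Δ0.154)  III: 1.253 (Δ0.080)  IV: 1.344 (Δ0.011)  V: 1.080 (Δ0.253)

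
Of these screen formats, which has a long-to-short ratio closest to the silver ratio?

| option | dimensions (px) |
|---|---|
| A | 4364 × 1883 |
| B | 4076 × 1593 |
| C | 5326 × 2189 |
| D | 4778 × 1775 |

Target silver ratio ≈ 2.414.
A: 2.318 (Δ0.096)  B: 2.559 (Δ0.145)  C: 2.433 (Δ0.019)  D: 2.692 (Δ0.278)

C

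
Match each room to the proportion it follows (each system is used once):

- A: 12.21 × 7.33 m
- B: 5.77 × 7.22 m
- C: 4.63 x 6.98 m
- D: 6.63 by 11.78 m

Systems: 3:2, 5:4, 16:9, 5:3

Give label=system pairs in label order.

A=5:3, B=5:4, C=3:2, D=16:9

A = 12.21/7.33 ≈ 1.666 → 5:3 (1.667)
B = 7.22/5.77 ≈ 1.251 → 5:4 (1.250)
C = 6.98/4.63 ≈ 1.508 → 3:2 (1.500)
D = 11.78/6.63 ≈ 1.777 → 16:9 (1.778)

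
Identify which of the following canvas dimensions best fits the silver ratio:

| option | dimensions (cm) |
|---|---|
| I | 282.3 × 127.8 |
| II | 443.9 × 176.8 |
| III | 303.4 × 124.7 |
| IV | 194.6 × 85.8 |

III

Target silver ratio ≈ 2.414.
I: 2.209 (Δ0.205)  II: 2.511 (Δ0.097)  III: 2.433 (Δ0.019)  IV: 2.268 (Δ0.146)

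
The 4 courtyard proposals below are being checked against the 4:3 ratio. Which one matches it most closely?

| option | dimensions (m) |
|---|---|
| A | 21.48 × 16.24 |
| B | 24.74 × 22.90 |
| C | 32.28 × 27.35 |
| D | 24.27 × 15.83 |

A

Ratios (long/short): A ≈ 1.323; B ≈ 1.080; C ≈ 1.180; D ≈ 1.533.
4:3 ≈ 1.333; option A is nearest (Δ 0.010).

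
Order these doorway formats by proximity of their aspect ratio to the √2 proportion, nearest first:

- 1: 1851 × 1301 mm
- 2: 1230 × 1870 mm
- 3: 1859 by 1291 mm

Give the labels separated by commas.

1: 1851/1301 ≈ 1.423 → |1.423 − 1.414| = 0.009
2: 1870/1230 ≈ 1.520 → |1.520 − 1.414| = 0.106
3: 1859/1291 ≈ 1.440 → |1.440 − 1.414| = 0.026

1, 3, 2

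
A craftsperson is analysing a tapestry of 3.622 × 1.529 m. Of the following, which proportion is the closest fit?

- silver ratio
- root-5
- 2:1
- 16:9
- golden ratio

3.622/1.529 ≈ 2.369. Nearest candidates are silver ratio (2.414, off by 0.045) and root-5 (2.236, off by 0.133).

silver ratio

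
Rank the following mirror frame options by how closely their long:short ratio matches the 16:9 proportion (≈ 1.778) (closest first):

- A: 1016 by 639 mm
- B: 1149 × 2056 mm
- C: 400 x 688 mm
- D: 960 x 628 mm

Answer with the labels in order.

B, C, A, D

Ratios: A = 1016 / 639 ≈ 1.590; B = 2056 / 1149 ≈ 1.789; C = 688 / 400 ≈ 1.720; D = 960 / 628 ≈ 1.529.
|Δ from 1.778|: A 0.188; B 0.011; C 0.058; D 0.249.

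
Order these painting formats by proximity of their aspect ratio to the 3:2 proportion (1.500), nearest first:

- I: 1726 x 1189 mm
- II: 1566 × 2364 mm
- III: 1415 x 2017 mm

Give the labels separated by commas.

Ratios: I = 1726 / 1189 ≈ 1.452; II = 2364 / 1566 ≈ 1.510; III = 2017 / 1415 ≈ 1.425.
|Δ from 1.500|: I 0.048; II 0.010; III 0.075.

II, I, III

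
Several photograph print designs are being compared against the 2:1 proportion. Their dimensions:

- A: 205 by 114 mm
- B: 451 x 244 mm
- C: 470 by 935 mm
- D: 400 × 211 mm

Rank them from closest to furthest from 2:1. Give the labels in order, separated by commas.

C, D, B, A

A: 205/114 ≈ 1.798 → |1.798 − 2.000| = 0.202
B: 451/244 ≈ 1.848 → |1.848 − 2.000| = 0.152
C: 935/470 ≈ 1.989 → |1.989 − 2.000| = 0.011
D: 400/211 ≈ 1.896 → |1.896 − 2.000| = 0.104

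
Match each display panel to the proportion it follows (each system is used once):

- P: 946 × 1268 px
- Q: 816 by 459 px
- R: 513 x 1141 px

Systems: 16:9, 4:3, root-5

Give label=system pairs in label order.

P = 1268/946 ≈ 1.340 → 4:3 (1.333)
Q = 816/459 ≈ 1.778 → 16:9 (1.778)
R = 1141/513 ≈ 2.224 → root-5 (2.236)

P=4:3, Q=16:9, R=root-5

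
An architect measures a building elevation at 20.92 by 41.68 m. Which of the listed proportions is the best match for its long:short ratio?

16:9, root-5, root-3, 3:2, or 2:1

Ratio = 41.68 / 20.92 ≈ 1.992.
Distances: 16:9 1.778 (Δ 0.214); root-5 2.236 (Δ 0.244); root-3 1.732 (Δ 0.260); 3:2 1.500 (Δ 0.492); 2:1 2.000 (Δ 0.008).

2:1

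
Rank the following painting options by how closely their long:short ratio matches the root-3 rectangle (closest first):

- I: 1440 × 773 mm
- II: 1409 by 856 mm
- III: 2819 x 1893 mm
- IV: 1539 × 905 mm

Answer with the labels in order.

I: 1440/773 ≈ 1.863 → |1.863 − 1.732| = 0.131
II: 1409/856 ≈ 1.646 → |1.646 − 1.732| = 0.086
III: 2819/1893 ≈ 1.489 → |1.489 − 1.732| = 0.243
IV: 1539/905 ≈ 1.701 → |1.701 − 1.732| = 0.031

IV, II, I, III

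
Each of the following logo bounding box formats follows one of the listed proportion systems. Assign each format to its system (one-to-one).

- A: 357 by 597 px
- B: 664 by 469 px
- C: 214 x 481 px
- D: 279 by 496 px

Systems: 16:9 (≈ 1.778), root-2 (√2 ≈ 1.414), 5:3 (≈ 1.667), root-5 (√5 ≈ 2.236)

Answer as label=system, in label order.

Ratios: A ≈ 1.672; B ≈ 1.416; C ≈ 2.248; D ≈ 1.778.
Targets: 16:9 ≈ 1.778; root-2 ≈ 1.414; 5:3 ≈ 1.667; root-5 ≈ 2.236.

A=5:3, B=root-2, C=root-5, D=16:9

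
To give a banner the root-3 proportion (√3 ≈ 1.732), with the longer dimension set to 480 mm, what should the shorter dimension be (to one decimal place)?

root-3 ≈ 1.73205.
Shorter side = 480 ÷ 1.73205 ≈ 277.128 → 277.1 mm.

277.1 mm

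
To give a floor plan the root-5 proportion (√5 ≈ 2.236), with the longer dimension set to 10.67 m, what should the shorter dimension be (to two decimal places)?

4.77 m

root-5 ≈ 2.23607.
Shorter side = 10.67 ÷ 2.23607 ≈ 4.7718 → 4.77 m.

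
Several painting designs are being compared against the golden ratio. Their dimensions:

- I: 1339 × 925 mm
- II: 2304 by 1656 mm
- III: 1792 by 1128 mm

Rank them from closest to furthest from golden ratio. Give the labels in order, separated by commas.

I: 1339/925 ≈ 1.448 → |1.448 − 1.618| = 0.170
II: 2304/1656 ≈ 1.391 → |1.391 − 1.618| = 0.227
III: 1792/1128 ≈ 1.589 → |1.589 − 1.618| = 0.029

III, I, II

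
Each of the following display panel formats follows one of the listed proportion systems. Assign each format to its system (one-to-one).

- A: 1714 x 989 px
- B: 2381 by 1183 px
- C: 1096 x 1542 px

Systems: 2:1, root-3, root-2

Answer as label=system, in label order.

A=root-3, B=2:1, C=root-2

A = 1714/989 ≈ 1.733 → root-3 (1.732)
B = 2381/1183 ≈ 2.013 → 2:1 (2.000)
C = 1542/1096 ≈ 1.407 → root-2 (1.414)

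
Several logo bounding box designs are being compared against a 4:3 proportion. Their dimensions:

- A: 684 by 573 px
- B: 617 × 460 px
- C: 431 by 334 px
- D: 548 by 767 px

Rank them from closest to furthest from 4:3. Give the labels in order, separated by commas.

B, C, D, A

A: 684/573 ≈ 1.194 → |1.194 − 1.333| = 0.139
B: 617/460 ≈ 1.341 → |1.341 − 1.333| = 0.008
C: 431/334 ≈ 1.290 → |1.290 − 1.333| = 0.043
D: 767/548 ≈ 1.400 → |1.400 − 1.333| = 0.067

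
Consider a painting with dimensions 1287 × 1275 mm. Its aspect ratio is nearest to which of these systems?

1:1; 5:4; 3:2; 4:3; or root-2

Ratio = 1287 / 1275 ≈ 1.009.
Distances: 1:1 1.000 (Δ 0.009); 5:4 1.250 (Δ 0.241); 3:2 1.500 (Δ 0.491); 4:3 1.333 (Δ 0.324); root-2 1.414 (Δ 0.405).

1:1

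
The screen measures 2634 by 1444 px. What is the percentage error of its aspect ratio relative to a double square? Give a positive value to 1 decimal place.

8.8%

Ratio = 2634 / 1444 ≈ 1.8241.
Ideal 2:1 = 2.0000. |1.8241 − 2.0000| / 2.0000 ≈ 8.79% → 8.8%.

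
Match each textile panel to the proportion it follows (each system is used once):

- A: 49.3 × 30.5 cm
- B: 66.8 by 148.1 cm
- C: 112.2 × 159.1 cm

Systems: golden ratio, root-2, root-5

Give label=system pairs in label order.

A = 49.3/30.5 ≈ 1.616 → golden ratio (1.618)
B = 148.1/66.8 ≈ 2.217 → root-5 (2.236)
C = 159.1/112.2 ≈ 1.418 → root-2 (1.414)

A=golden ratio, B=root-5, C=root-2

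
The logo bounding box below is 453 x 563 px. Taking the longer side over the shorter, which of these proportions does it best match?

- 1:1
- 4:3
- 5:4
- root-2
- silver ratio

5:4

563/453 ≈ 1.243. Nearest candidates are 5:4 (1.250, off by 0.007) and 4:3 (1.333, off by 0.090).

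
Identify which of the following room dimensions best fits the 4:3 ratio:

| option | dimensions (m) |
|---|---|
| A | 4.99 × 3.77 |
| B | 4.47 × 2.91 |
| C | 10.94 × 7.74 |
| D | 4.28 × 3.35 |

Ratios (long/short): A ≈ 1.324; B ≈ 1.536; C ≈ 1.413; D ≈ 1.278.
4:3 ≈ 1.333; option A is nearest (Δ 0.009).

A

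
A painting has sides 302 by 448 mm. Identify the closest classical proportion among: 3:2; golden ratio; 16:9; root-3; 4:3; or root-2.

448/302 ≈ 1.483. Nearest candidates are 3:2 (1.500, off by 0.017) and root-2 (1.414, off by 0.069).

3:2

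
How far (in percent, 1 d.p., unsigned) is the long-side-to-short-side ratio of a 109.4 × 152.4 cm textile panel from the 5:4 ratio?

11.4%

Ratio = 152.4 / 109.4 ≈ 1.3931.
Ideal 5:4 = 1.2500. |1.3931 − 1.2500| / 1.2500 ≈ 11.45% → 11.4%.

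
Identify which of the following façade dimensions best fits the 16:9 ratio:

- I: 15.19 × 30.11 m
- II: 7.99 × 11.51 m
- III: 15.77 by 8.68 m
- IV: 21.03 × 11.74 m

IV

Target 16:9 ≈ 1.778.
I: 1.982 (Δ0.204)  II: 1.441 (Δ0.337)  III: 1.817 (Δ0.039)  IV: 1.791 (Δ0.013)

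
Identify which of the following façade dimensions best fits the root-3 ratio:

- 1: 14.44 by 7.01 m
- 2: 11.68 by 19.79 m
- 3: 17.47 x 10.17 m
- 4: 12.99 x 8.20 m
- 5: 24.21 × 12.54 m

3

Ratios (long/short): 1 ≈ 2.060; 2 ≈ 1.694; 3 ≈ 1.718; 4 ≈ 1.584; 5 ≈ 1.931.
root-3 ≈ 1.732; option 3 is nearest (Δ 0.014).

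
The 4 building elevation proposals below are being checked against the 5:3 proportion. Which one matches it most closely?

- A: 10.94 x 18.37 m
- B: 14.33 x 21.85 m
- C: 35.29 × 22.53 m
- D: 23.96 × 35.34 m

A

Target 5:3 ≈ 1.667.
A: 1.679 (Δ0.012)  B: 1.525 (Δ0.142)  C: 1.566 (Δ0.101)  D: 1.475 (Δ0.192)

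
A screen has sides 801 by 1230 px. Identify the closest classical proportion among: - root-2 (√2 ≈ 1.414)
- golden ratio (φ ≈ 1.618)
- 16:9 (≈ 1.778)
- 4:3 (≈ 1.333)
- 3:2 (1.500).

3:2

Ratio = 1230 / 801 ≈ 1.536.
Distances: root-2 1.414 (Δ 0.122); golden ratio 1.618 (Δ 0.082); 16:9 1.778 (Δ 0.242); 4:3 1.333 (Δ 0.203); 3:2 1.500 (Δ 0.036).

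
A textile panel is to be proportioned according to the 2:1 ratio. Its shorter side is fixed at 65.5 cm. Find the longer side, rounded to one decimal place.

131.0 cm

2:1 = 2.00000.
Longer side = 65.5 × 2.00000 ≈ 131.000 → 131.0 cm.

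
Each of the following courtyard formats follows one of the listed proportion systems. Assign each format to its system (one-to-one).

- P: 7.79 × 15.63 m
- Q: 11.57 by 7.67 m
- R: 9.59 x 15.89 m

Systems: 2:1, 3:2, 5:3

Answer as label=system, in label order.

Ratios: P ≈ 2.006; Q ≈ 1.508; R ≈ 1.657.
Targets: 2:1 ≈ 2.000; 3:2 ≈ 1.500; 5:3 ≈ 1.667.

P=2:1, Q=3:2, R=5:3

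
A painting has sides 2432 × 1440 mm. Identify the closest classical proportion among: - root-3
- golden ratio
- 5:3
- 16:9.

5:3

Ratio = 2432 / 1440 ≈ 1.689.
Distances: root-3 1.732 (Δ 0.043); golden ratio 1.618 (Δ 0.071); 5:3 1.667 (Δ 0.022); 16:9 1.778 (Δ 0.089).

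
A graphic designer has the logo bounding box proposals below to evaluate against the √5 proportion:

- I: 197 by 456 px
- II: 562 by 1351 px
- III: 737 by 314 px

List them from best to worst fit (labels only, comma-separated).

I, III, II

Ratios: I = 456 / 197 ≈ 2.315; II = 1351 / 562 ≈ 2.404; III = 737 / 314 ≈ 2.347.
|Δ from 2.236|: I 0.079; II 0.168; III 0.111.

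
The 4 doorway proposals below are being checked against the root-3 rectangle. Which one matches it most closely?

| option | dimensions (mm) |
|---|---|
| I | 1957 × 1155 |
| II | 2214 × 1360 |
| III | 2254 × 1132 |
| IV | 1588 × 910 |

IV

Ratios (long/short): I ≈ 1.694; II ≈ 1.628; III ≈ 1.991; IV ≈ 1.745.
root-3 ≈ 1.732; option IV is nearest (Δ 0.013).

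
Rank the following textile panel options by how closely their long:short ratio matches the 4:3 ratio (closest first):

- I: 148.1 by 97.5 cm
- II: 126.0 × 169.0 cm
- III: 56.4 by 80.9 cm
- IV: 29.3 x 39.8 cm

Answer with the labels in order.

I: 148.1/97.5 ≈ 1.519 → |1.519 − 1.333| = 0.186
II: 169.0/126.0 ≈ 1.341 → |1.341 − 1.333| = 0.008
III: 80.9/56.4 ≈ 1.434 → |1.434 − 1.333| = 0.101
IV: 39.8/29.3 ≈ 1.358 → |1.358 − 1.333| = 0.025

II, IV, III, I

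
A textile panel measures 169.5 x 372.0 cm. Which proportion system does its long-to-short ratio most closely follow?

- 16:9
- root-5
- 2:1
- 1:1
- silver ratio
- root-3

372.0/169.5 ≈ 2.195. Nearest candidates are root-5 (2.236, off by 0.041) and 2:1 (2.000, off by 0.195).

root-5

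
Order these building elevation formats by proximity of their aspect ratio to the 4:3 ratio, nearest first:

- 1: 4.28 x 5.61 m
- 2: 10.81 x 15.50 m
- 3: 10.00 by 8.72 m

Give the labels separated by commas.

Ratios: 1 = 5.61 / 4.28 ≈ 1.311; 2 = 15.50 / 10.81 ≈ 1.434; 3 = 10.00 / 8.72 ≈ 1.147.
|Δ from 1.333|: 1 0.022; 2 0.101; 3 0.186.

1, 2, 3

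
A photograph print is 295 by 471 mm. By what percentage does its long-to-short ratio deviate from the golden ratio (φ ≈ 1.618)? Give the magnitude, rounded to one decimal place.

1.3%

Ratio = 471 / 295 ≈ 1.5966.
Ideal golden ratio ≈ 1.6180. |1.5966 − 1.6180| / 1.6180 ≈ 1.32% → 1.3%.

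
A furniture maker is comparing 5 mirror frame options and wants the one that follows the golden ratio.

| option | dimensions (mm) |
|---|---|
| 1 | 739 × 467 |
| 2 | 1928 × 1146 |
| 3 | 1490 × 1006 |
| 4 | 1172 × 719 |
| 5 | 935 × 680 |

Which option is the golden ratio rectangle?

4

Ratios (long/short): 1 ≈ 1.582; 2 ≈ 1.682; 3 ≈ 1.481; 4 ≈ 1.630; 5 ≈ 1.375.
golden ratio ≈ 1.618; option 4 is nearest (Δ 0.012).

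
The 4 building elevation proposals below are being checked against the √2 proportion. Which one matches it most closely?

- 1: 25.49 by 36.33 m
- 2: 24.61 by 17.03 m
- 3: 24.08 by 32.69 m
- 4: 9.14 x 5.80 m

Ratios (long/short): 1 ≈ 1.425; 2 ≈ 1.445; 3 ≈ 1.358; 4 ≈ 1.576.
root-2 ≈ 1.414; option 1 is nearest (Δ 0.011).

1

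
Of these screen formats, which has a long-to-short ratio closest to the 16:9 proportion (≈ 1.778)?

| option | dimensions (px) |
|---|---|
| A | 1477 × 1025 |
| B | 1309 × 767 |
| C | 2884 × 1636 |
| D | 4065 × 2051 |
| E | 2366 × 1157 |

C

Target 16:9 ≈ 1.778.
A: 1.441 (Δ0.337)  B: 1.707 (Δ0.071)  C: 1.763 (Δ0.015)  D: 1.982 (Δ0.204)  E: 2.045 (Δ0.267)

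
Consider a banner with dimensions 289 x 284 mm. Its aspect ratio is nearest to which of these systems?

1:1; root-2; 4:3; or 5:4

1:1

289/284 ≈ 1.018. Nearest candidates are 1:1 (1.000, off by 0.018) and 5:4 (1.250, off by 0.232).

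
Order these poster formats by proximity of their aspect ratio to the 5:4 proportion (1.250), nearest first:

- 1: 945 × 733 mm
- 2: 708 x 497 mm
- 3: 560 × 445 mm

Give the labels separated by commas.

3, 1, 2

1: 945/733 ≈ 1.289 → |1.289 − 1.250| = 0.039
2: 708/497 ≈ 1.425 → |1.425 − 1.250| = 0.175
3: 560/445 ≈ 1.258 → |1.258 − 1.250| = 0.008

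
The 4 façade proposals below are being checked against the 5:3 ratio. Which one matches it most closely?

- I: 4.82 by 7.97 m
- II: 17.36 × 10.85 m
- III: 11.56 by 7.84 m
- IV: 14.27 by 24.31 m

I

Ratios (long/short): I ≈ 1.654; II ≈ 1.600; III ≈ 1.474; IV ≈ 1.704.
5:3 ≈ 1.667; option I is nearest (Δ 0.013).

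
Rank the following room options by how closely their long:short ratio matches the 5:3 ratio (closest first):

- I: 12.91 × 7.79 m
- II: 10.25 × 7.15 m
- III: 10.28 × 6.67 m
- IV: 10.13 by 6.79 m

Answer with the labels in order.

I, III, IV, II

I: 12.91/7.79 ≈ 1.657 → |1.657 − 1.667| = 0.010
II: 10.25/7.15 ≈ 1.434 → |1.434 − 1.667| = 0.233
III: 10.28/6.67 ≈ 1.541 → |1.541 − 1.667| = 0.126
IV: 10.13/6.79 ≈ 1.492 → |1.492 − 1.667| = 0.175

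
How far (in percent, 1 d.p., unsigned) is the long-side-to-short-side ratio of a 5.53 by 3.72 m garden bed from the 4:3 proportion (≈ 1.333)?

Ratio = 5.53 / 3.72 ≈ 1.4866.
Ideal 4:3 ≈ 1.3333. |1.4866 − 1.3333| / 1.3333 ≈ 11.50% → 11.5%.

11.5%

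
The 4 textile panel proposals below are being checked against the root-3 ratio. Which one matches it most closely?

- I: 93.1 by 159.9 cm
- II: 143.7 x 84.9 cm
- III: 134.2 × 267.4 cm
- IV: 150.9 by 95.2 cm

I

Ratios (long/short): I ≈ 1.718; II ≈ 1.693; III ≈ 1.993; IV ≈ 1.585.
root-3 ≈ 1.732; option I is nearest (Δ 0.014).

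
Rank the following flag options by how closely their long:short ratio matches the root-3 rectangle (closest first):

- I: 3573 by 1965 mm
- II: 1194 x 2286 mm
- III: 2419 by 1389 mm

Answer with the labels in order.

III, I, II

I: 3573/1965 ≈ 1.818 → |1.818 − 1.732| = 0.086
II: 2286/1194 ≈ 1.915 → |1.915 − 1.732| = 0.183
III: 2419/1389 ≈ 1.742 → |1.742 − 1.732| = 0.010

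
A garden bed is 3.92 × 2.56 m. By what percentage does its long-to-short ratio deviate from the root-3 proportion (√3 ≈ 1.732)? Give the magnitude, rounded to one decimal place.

Ratio = 3.92 / 2.56 ≈ 1.5312.
Ideal root-3 ≈ 1.7321. |1.5312 − 1.7321| / 1.7321 ≈ 11.60% → 11.6%.

11.6%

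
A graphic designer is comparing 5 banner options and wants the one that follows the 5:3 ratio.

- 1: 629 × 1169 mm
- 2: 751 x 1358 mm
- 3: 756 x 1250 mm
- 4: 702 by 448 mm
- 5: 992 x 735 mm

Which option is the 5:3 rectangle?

Target 5:3 ≈ 1.667.
1: 1.859 (Δ0.192)  2: 1.808 (Δ0.141)  3: 1.653 (Δ0.014)  4: 1.567 (Δ0.100)  5: 1.350 (Δ0.317)

3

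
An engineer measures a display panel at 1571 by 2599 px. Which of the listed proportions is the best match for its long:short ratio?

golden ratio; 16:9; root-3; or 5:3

Ratio = 2599 / 1571 ≈ 1.654.
Distances: golden ratio 1.618 (Δ 0.036); 16:9 1.778 (Δ 0.124); root-3 1.732 (Δ 0.078); 5:3 1.667 (Δ 0.013).

5:3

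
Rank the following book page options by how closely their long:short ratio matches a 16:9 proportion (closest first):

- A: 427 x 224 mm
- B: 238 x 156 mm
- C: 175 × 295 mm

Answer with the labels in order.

Ratios: A = 427 / 224 ≈ 1.906; B = 238 / 156 ≈ 1.526; C = 295 / 175 ≈ 1.686.
|Δ from 1.778|: A 0.128; B 0.252; C 0.092.

C, A, B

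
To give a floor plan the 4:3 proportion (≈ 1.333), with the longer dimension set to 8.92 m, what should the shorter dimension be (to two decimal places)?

6.69 m

4:3 ≈ 1.33333.
Shorter side = 8.92 ÷ 1.33333 ≈ 6.6900 → 6.69 m.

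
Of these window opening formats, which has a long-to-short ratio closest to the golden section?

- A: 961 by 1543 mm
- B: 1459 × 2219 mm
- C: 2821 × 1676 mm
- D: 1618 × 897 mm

A

Target golden ratio ≈ 1.618.
A: 1.606 (Δ0.012)  B: 1.521 (Δ0.097)  C: 1.683 (Δ0.065)  D: 1.804 (Δ0.186)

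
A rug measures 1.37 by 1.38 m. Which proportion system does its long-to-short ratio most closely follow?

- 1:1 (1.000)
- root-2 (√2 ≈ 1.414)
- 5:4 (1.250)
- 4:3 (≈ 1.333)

1:1

Ratio = 1.38 / 1.37 ≈ 1.007.
Distances: 1:1 1.000 (Δ 0.007); root-2 1.414 (Δ 0.407); 5:4 1.250 (Δ 0.243); 4:3 1.333 (Δ 0.326).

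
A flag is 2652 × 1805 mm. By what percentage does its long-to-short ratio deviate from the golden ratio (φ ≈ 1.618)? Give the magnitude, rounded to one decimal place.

9.2%

Ratio = 2652 / 1805 ≈ 1.4693.
Ideal golden ratio ≈ 1.6180. |1.4693 − 1.6180| / 1.6180 ≈ 9.19% → 9.2%.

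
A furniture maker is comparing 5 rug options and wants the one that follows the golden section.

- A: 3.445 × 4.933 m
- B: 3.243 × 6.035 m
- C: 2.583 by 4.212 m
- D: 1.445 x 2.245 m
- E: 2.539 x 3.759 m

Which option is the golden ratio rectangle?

C

Ratios (long/short): A ≈ 1.432; B ≈ 1.861; C ≈ 1.631; D ≈ 1.554; E ≈ 1.481.
golden ratio ≈ 1.618; option C is nearest (Δ 0.013).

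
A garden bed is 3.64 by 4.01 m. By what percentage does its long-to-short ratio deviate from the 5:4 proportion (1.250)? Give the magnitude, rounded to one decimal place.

Ratio = 4.01 / 3.64 ≈ 1.1016.
Ideal 5:4 = 1.2500. |1.1016 − 1.2500| / 1.2500 ≈ 11.87% → 11.9%.

11.9%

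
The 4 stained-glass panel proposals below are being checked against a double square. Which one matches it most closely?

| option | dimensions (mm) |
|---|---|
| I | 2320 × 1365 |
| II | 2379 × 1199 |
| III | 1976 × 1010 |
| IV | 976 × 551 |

Target 2:1 ≈ 2.000.
I: 1.700 (Δ0.300)  II: 1.984 (Δ0.016)  III: 1.956 (Δ0.044)  IV: 1.771 (Δ0.229)

II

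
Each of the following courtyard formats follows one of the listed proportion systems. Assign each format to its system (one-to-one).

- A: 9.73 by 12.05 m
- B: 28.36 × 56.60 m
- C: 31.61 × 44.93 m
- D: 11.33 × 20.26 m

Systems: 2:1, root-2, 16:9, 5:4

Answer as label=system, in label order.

Ratios: A ≈ 1.238; B ≈ 1.996; C ≈ 1.421; D ≈ 1.788.
Targets: 2:1 ≈ 2.000; root-2 ≈ 1.414; 16:9 ≈ 1.778; 5:4 ≈ 1.250.

A=5:4, B=2:1, C=root-2, D=16:9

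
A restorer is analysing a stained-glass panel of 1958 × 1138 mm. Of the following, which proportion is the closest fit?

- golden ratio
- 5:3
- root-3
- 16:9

root-3

Ratio = 1958 / 1138 ≈ 1.721.
Distances: golden ratio 1.618 (Δ 0.103); 5:3 1.667 (Δ 0.054); root-3 1.732 (Δ 0.011); 16:9 1.778 (Δ 0.057).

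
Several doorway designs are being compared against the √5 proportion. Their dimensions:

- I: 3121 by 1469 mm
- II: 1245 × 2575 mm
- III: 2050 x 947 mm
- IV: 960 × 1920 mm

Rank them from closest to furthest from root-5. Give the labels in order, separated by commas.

I: 3121/1469 ≈ 2.125 → |2.125 − 2.236| = 0.111
II: 2575/1245 ≈ 2.068 → |2.068 − 2.236| = 0.168
III: 2050/947 ≈ 2.165 → |2.165 − 2.236| = 0.071
IV: 1920/960 ≈ 2.000 → |2.000 − 2.236| = 0.236

III, I, II, IV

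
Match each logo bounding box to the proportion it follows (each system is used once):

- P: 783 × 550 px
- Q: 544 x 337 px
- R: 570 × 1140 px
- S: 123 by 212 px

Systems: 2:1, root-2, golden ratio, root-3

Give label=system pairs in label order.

P=root-2, Q=golden ratio, R=2:1, S=root-3

Ratios: P ≈ 1.424; Q ≈ 1.614; R ≈ 2.000; S ≈ 1.724.
Targets: 2:1 ≈ 2.000; root-2 ≈ 1.414; golden ratio ≈ 1.618; root-3 ≈ 1.732.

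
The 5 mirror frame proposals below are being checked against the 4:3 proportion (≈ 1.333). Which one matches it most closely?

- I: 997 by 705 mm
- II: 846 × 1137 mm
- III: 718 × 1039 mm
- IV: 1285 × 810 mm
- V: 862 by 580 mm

II

Target 4:3 ≈ 1.333.
I: 1.414 (Δ0.081)  II: 1.344 (Δ0.011)  III: 1.447 (Δ0.114)  IV: 1.586 (Δ0.253)  V: 1.486 (Δ0.153)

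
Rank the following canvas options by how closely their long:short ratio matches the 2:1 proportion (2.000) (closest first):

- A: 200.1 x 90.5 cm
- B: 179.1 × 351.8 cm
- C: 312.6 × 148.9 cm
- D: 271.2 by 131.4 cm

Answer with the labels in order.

B, D, C, A

A: 200.1/90.5 ≈ 2.211 → |2.211 − 2.000| = 0.211
B: 351.8/179.1 ≈ 1.964 → |1.964 − 2.000| = 0.036
C: 312.6/148.9 ≈ 2.099 → |2.099 − 2.000| = 0.099
D: 271.2/131.4 ≈ 2.064 → |2.064 − 2.000| = 0.064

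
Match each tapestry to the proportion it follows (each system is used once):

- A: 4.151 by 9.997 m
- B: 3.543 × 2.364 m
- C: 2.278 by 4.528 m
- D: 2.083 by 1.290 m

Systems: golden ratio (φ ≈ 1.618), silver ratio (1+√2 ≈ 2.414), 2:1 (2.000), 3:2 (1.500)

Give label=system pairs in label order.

Ratios: A ≈ 2.408; B ≈ 1.499; C ≈ 1.988; D ≈ 1.615.
Targets: golden ratio ≈ 1.618; silver ratio ≈ 2.414; 2:1 ≈ 2.000; 3:2 ≈ 1.500.

A=silver ratio, B=3:2, C=2:1, D=golden ratio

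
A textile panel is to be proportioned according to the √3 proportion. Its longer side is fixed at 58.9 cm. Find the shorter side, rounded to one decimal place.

34.0 cm

root-3 ≈ 1.73205.
Shorter side = 58.9 ÷ 1.73205 ≈ 34.006 → 34.0 cm.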